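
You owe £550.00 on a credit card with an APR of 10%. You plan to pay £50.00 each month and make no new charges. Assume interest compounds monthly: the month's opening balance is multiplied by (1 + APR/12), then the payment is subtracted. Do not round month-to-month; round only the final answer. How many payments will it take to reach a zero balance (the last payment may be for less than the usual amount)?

12 payments

Monthly rate r = 10%/12 = 0.833333% = 0.00833333.
Recurrence: B ← B·(1+r) − £50.00.
Month 1: interest £4.58; balance after payment £504.58.
Month 2: interest £4.20; balance after payment £458.79.
Closed form: n = −ln(1 − rB₀/P)/ln(1+r) = −ln(0.90833)/ln(1.00833) ≈ 11.585, so the balance reaches zero during payment 12.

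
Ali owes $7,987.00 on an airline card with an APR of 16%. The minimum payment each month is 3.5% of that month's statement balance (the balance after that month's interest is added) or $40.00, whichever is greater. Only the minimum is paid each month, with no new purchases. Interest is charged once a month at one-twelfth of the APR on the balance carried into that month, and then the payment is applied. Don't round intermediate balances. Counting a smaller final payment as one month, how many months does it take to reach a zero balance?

Monthly rate r = 16%/12 = 1.33333% = 0.0133333.
While 3.5% of the post-interest balance exceeds $40.00, each month B ← (B·(1+r))·(1 − 0.035), i.e. B shrinks by the factor (1+r)·0.965 = 0.97787.
This holds for months 1–88. Entering month 89 the balance is $1,114.27; 3.5% of the post-interest balance is now below $40.00, so the flat $40.00 minimum applies from here.
From month 89 a fixed $40.00 at rate r clears $1,114.27 in 36 more payments. Total: 88 + 36 = 124 months.

124 months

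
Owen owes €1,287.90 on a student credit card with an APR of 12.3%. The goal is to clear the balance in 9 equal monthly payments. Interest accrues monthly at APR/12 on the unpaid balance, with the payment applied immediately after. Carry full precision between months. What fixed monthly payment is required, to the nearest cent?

Monthly rate r = 12.3%/12 = 1.025% = 0.01025.
Level-payment amortization: P = B₀·r / (1 − (1+r)^(−n)) = 1287.90·0.01025 / (1 − 1.01025^(−9)).
Denominator 1 − (1+r)^(−9) = 0.0876945528.
P = 13.201 / 0.0876945528 ≈ 150.53.

€150.53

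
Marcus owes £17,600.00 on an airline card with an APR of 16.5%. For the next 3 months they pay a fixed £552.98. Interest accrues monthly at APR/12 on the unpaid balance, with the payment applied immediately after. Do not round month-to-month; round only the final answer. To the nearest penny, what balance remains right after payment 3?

£16,654.17

Monthly rate r = 16.5%/12 = 1.375% = 0.01375.
Each month: B ← B·(1+r) − £552.98.
Month 1: interest £242.00; balance after payment £17,289.02.
Month 2: interest £237.72; balance after payment £16,973.76.
Month 3: interest £233.39; balance after payment £16,654.17.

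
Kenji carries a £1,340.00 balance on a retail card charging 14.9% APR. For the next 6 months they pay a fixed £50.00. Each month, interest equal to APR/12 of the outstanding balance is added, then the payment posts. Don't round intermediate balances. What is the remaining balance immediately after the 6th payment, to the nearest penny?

Monthly rate r = 14.9%/12 = 1.24167% = 0.0124167.
Each month: B ← B·(1+r) − £50.00.
Month 1: interest £16.64; balance after payment £1,306.64.
Month 2: interest £16.22; balance after payment £1,272.86.
Month 3: interest £15.80; balance after payment £1,238.67.
Month 4: interest £15.38; balance after payment £1,204.05.
Month 5: interest £14.95; balance after payment £1,169.00.
Month 6: interest £14.52; balance after payment £1,133.51.

£1,133.51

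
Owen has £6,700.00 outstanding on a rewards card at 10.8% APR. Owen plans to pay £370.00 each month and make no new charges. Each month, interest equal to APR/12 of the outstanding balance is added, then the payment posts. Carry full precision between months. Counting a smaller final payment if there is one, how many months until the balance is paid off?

20 months

Monthly rate r = 10.8%/12 = 0.9% = 0.009.
Recurrence: B ← B·(1+r) − £370.00.
Month 1: interest £60.30; balance after payment £6,390.30.
Month 2: interest £57.51; balance after payment £6,077.81.
Closed form: n = −ln(1 − rB₀/P)/ln(1+r) = −ln(0.83703)/ln(1.009) ≈ 19.855, so the balance reaches zero during payment 20.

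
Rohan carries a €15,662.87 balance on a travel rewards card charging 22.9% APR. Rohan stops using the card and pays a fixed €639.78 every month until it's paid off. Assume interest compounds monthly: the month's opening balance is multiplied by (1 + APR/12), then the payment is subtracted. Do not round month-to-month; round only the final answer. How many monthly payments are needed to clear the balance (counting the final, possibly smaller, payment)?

Monthly rate r = 22.9%/12 = 1.90833% = 0.0190833.
Recurrence: B ← B·(1+r) − €639.78.
Month 1: interest €298.90; balance after payment €15,321.99.
Month 2: interest €292.39; balance after payment €14,974.60.
Closed form: n = −ln(1 − rB₀/P)/ln(1+r) = −ln(0.53281)/ln(1.01908) ≈ 33.306, so the balance reaches zero during payment 34.

34 months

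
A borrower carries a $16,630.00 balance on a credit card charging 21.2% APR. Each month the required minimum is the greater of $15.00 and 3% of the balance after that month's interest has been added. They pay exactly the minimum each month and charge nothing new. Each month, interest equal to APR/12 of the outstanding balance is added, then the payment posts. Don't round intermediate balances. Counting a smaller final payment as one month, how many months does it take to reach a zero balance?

Monthly rate r = 21.2%/12 = 1.76667% = 0.0176667.
While 3% of the post-interest balance exceeds $15.00, each month B ← (B·(1+r))·(1 − 0.03), i.e. B shrinks by the factor (1+r)·0.97 = 0.98714.
This holds for months 1–273. Entering month 274 the balance is $485.17; 3% of the post-interest balance is now below $15.00, so the flat $15.00 minimum applies from here.
From month 274 a fixed $15.00 at rate r clears $485.17 in 49 more payments. Total: 273 + 49 = 322 months.

322 months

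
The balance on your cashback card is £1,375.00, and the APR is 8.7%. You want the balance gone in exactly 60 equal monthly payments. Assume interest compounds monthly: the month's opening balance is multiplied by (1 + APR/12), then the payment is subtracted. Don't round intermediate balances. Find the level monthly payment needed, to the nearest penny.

Monthly rate r = 8.7%/12 = 0.725% = 0.00725.
Level-payment amortization: P = B₀·r / (1 − (1+r)^(−n)) = 1375.00·0.00725 / (1 − 1.00725^(−60)).
Denominator 1 − (1+r)^(−60) = 0.351718787.
P = 9.96875 / 0.351718787 ≈ 28.34.

£28.34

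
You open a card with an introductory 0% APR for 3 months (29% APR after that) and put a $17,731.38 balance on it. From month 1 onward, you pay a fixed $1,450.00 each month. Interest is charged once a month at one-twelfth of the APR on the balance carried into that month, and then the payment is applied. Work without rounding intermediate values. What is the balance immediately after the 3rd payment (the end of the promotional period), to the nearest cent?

Promo months 1–3 at r₀ = 0%/12 = 0; months 4+ at r₁ = 29%/12 = 0.0241667.
After month 3 (no interest yet): B = $17,731.38 − 3·$1,450.00 = $13,381.38.

$13,381.38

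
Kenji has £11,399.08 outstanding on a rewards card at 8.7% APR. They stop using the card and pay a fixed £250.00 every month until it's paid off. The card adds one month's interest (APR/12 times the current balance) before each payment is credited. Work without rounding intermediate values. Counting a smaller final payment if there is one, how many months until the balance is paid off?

Monthly rate r = 8.7%/12 = 0.725% = 0.00725.
Recurrence: B ← B·(1+r) − £250.00.
Month 1: interest £82.64; balance after payment £11,231.72.
Month 2: interest £81.43; balance after payment £11,063.15.
Closed form: n = −ln(1 − rB₀/P)/ln(1+r) = −ln(0.66943)/ln(1.00725) ≈ 55.557, so the balance reaches zero during payment 56.

56 payments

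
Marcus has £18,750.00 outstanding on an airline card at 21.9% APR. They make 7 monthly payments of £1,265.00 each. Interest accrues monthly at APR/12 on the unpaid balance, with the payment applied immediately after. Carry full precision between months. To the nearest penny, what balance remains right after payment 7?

Monthly rate r = 21.9%/12 = 1.825% = 0.01825.
Each month: B ← B·(1+r) − £1,265.00.
Month 1: interest £342.19; balance after payment £17,827.19.
Month 2: interest £325.35; balance after payment £16,887.53.
Month 3: interest £308.20; balance after payment £15,930.73.
Month 4: interest £290.74; balance after payment £14,956.47.
Month 5: interest £272.96; balance after payment £13,964.42.
Month 6: interest £254.85; balance after payment £12,954.27.
Month 7: interest £236.42; balance after payment £11,925.69.

£11,925.69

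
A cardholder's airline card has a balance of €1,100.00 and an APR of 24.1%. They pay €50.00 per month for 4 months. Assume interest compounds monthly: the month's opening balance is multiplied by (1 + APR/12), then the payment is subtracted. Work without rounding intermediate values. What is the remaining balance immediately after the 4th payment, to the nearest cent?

Monthly rate r = 24.1%/12 = 2.00833% = 0.0200833.
Each month: B ← B·(1+r) − €50.00.
Month 1: interest €22.09; balance after payment €1,072.09.
Month 2: interest €21.53; balance after payment €1,043.62.
Month 3: interest €20.96; balance after payment €1,014.58.
Month 4: interest €20.38; balance after payment €984.96.

€984.96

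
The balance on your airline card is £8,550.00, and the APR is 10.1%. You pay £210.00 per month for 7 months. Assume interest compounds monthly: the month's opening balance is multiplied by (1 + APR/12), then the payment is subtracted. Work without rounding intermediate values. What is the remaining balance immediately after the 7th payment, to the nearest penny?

Monthly rate r = 10.1%/12 = 0.841667% = 0.00841667.
Each month: B ← B·(1+r) − £210.00.
Month 1: interest £71.96; balance after payment £8,411.96.
Month 2: interest £70.80; balance after payment £8,272.76.
Month 3: interest £69.63; balance after payment £8,132.39.
Month 4: interest £68.45; balance after payment £7,990.84.
Month 5: interest £67.26; balance after payment £7,848.10.
Month 6: interest £66.05; balance after payment £7,704.15.
Month 7: interest £64.84; balance after payment £7,558.99.

£7,558.99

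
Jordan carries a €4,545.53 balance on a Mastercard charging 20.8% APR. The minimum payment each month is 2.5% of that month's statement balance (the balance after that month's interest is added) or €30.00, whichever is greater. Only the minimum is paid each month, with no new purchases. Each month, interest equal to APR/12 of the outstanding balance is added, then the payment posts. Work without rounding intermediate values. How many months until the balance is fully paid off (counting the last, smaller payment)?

233 months

Monthly rate r = 20.8%/12 = 1.73333% = 0.0173333.
While 2.5% of the post-interest balance exceeds €30.00, each month B ← (B·(1+r))·(1 − 0.025), i.e. B shrinks by the factor (1+r)·0.975 = 0.9919.
This holds for months 1–166. Entering month 167 the balance is €1,178.30; 2.5% of the post-interest balance is now below €30.00, so the flat €30.00 minimum applies from here.
From month 167 a fixed €30.00 at rate r clears €1,178.30 in 67 more payments. Total: 166 + 67 = 233 months.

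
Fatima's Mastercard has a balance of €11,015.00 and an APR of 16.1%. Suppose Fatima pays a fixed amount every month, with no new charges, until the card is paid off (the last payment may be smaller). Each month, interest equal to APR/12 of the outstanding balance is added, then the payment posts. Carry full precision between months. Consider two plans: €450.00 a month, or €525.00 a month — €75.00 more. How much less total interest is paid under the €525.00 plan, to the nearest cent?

€419.44

Monthly rate r = 16.1%/12 = 1.34167% = 0.0134167.
At €450.00/mo: n = ⌈−ln(1 − rB₀/P)/ln(1+r)⌉ = 30 payments (last €392.39); total interest = total paid − €11,015.00 = €2,427.39.
At €525.00/mo: 25 payments (last €422.95); total interest €2,007.95.
Interest saved = €2,427.39 − €2,007.95 = €419.44.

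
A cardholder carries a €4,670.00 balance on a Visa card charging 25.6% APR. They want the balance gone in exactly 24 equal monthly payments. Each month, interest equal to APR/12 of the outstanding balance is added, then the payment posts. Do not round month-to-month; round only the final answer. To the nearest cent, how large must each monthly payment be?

Monthly rate r = 25.6%/12 = 2.13333% = 0.0213333.
Level-payment amortization: P = B₀·r / (1 − (1+r)^(−n)) = 4670.00·0.0213333 / (1 − 1.02133^(−24)).
Denominator 1 − (1+r)^(−24) = 0.39746837.
P = 99.6267 / 0.39746837 ≈ 250.65.

€250.65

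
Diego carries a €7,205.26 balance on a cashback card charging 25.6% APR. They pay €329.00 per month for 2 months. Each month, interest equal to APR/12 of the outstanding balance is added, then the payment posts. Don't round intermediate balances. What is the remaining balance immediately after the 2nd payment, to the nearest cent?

Monthly rate r = 25.6%/12 = 2.13333% = 0.0213333.
Each month: B ← B·(1+r) − €329.00.
Month 1: interest €153.71; balance after payment €7,029.97.
Month 2: interest €149.97; balance after payment €6,850.94.

€6,850.94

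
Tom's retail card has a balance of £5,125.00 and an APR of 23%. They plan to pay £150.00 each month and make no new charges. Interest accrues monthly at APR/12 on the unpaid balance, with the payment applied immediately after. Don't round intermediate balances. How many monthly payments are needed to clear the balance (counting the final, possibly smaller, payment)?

57 months

Monthly rate r = 23%/12 = 1.91667% = 0.0191667.
Recurrence: B ← B·(1+r) − £150.00.
Month 1: interest £98.23; balance after payment £5,073.23.
Month 2: interest £97.24; balance after payment £5,020.47.
Closed form: n = −ln(1 − rB₀/P)/ln(1+r) = −ln(0.34514)/ln(1.01917) ≈ 56.033, so the balance reaches zero during payment 57.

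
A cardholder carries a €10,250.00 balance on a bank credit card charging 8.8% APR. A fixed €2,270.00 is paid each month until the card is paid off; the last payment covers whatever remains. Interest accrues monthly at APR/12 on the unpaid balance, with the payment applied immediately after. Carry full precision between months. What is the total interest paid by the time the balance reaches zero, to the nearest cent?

€213.69

Monthly rate r = 8.8%/12 = 0.733333% = 0.00733333.
Payoff takes n = ⌈−ln(1 − rB₀/P)/ln(1+r)⌉ = ⌈4.609⌉ = 5 payments; the last is €1,383.69.
Total paid = 4·€2,270.00 + €1,383.69 = €10,463.69.
Total interest = total paid − principal = €10,463.69 − €10,250.00 = €213.69.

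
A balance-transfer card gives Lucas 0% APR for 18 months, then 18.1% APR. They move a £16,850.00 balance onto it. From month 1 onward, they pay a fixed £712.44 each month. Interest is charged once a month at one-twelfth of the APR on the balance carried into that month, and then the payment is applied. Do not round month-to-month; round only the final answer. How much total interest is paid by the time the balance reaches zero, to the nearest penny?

Promo months 1–18 at r₀ = 0%/12 = 0; months 19+ at r₁ = 18.1%/12 = 0.0150833.
After month 18 (no interest yet): B = £16,850.00 − 18·£712.44 = £4,026.08.
Then at r₁ with £712.44/mo: n₂ = −ln(1 − r₁·B/P)/ln(1+r₁) ≈ 5.95 → 6 more payments.
Total paid = 23·£712.44 + £677.79 = £17,063.91; interest = £17,063.91 − £16,850.00 = £213.91.

£213.91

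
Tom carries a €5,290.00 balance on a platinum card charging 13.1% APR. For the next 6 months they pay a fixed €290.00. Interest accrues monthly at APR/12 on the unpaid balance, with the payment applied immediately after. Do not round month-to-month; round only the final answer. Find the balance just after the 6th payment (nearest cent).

Monthly rate r = 13.1%/12 = 1.09167% = 0.0109167.
Each month: B ← B·(1+r) − €290.00.
Month 1: interest €57.75; balance after payment €5,057.75.
Month 2: interest €55.21; balance after payment €4,822.96.
Month 3: interest €52.65; balance after payment €4,585.61.
Month 4: interest €50.06; balance after payment €4,345.67.
Month 5: interest €47.44; balance after payment €4,103.11.
Month 6: interest €44.79; balance after payment €3,857.91.

€3,857.91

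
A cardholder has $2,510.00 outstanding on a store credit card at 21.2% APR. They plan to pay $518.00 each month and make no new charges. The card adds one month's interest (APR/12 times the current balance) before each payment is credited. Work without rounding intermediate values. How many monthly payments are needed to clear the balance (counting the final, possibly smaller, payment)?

Monthly rate r = 21.2%/12 = 1.76667% = 0.0176667.
Recurrence: B ← B·(1+r) − $518.00.
Month 1: interest $44.34; balance after payment $2,036.34.
Month 2: interest $35.98; balance after payment $1,554.32.
Month 3: interest $27.46; balance after payment $1,063.78.
Month 4: interest $18.79; balance after payment $564.57.
Month 5: interest $9.97; balance after payment $56.55.
Month 6: interest $1.00; balance after payment $0.00.

6 months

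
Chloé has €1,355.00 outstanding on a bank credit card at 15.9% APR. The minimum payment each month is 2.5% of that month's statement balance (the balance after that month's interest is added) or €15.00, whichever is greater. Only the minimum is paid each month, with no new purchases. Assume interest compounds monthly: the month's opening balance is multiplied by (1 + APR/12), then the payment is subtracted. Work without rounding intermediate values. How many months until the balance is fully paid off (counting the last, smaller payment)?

125 months

Monthly rate r = 15.9%/12 = 1.325% = 0.01325.
While 2.5% of the post-interest balance exceeds €15.00, each month B ← (B·(1+r))·(1 − 0.025), i.e. B shrinks by the factor (1+r)·0.975 = 0.98792.
This holds for months 1–69. Entering month 70 the balance is €585.74; 2.5% of the post-interest balance is now below €15.00, so the flat €15.00 minimum applies from here.
From month 70 a fixed €15.00 at rate r clears €585.74 in 56 more payments. Total: 69 + 56 = 125 months.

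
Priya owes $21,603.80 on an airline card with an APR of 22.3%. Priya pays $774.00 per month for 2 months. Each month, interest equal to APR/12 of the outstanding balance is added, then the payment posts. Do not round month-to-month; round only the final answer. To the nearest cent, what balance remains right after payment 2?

$20,851.82

Monthly rate r = 22.3%/12 = 1.85833% = 0.0185833.
Each month: B ← B·(1+r) − $774.00.
Month 1: interest $401.47; balance after payment $21,231.27.
Month 2: interest $394.55; balance after payment $20,851.82.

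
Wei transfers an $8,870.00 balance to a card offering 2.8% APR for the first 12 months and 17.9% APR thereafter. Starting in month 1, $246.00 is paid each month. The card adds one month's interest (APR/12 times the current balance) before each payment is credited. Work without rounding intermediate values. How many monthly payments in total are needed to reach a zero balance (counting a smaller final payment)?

44 months

Promo months 1–12 at r₀ = 2.8%/12 = 0.00233333; months 13+ at r₁ = 17.9%/12 = 0.0149167.
After month 12: iterate B ← B·(1+r₀) − $246.00 for 12 months → $6,131.39.
Then at r₁ with $246.00/mo: n₂ = −ln(1 − r₁·B/P)/ln(1+r₁) ≈ 31.40 → 32 more payments.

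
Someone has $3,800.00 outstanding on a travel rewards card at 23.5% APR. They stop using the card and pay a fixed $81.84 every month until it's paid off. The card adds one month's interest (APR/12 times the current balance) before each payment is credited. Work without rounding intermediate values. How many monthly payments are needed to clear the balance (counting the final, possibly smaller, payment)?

Monthly rate r = 23.5%/12 = 1.95833% = 0.0195833.
Recurrence: B ← B·(1+r) − $81.84.
Month 1: interest $74.42; balance after payment $3,792.58.
Month 2: interest $74.27; balance after payment $3,785.01.
Closed form: n = −ln(1 − rB₀/P)/ln(1+r) = −ln(0.090705)/ln(1.01958) ≈ 123.756, so the balance reaches zero during payment 124.

124 months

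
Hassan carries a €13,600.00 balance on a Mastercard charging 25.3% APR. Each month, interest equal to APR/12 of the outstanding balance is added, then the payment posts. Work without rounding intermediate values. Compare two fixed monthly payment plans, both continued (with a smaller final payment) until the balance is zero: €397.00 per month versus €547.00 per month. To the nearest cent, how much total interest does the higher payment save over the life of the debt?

Monthly rate r = 25.3%/12 = 2.10833% = 0.0210833.
At €397.00/mo: n = ⌈−ln(1 − rB₀/P)/ln(1+r)⌉ = 62 payments (last €159.33); total interest = total paid − €13,600.00 = €10,776.33.
At €547.00/mo: 36 payments (last €329.00); total interest €5,874.00.
Interest saved = €10,776.33 − €5,874.00 = €4,902.33.

€4,902.33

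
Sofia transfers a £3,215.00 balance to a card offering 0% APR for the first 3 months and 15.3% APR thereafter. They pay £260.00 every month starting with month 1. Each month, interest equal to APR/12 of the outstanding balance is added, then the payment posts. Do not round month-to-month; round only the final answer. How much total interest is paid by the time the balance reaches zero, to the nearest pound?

£175

Promo months 1–3 at r₀ = 0%/12 = 0; months 4+ at r₁ = 15.3%/12 = 0.01275.
After month 3 (no interest yet): B = £3,215.00 − 3·£260.00 = £2,435.00.
Then at r₁ with £260.00/mo: n₂ = −ln(1 − r₁·B/P)/ln(1+r₁) ≈ 10.04 → 11 more payments.
Total paid = 13·£260.00 + £9.65 = £3,389.65; interest = £3,389.65 − £3,215.00 = £174.65.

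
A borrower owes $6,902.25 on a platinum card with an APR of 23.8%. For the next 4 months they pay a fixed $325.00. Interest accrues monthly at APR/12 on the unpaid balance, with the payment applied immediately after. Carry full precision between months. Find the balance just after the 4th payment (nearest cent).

$6,127.15

Monthly rate r = 23.8%/12 = 1.98333% = 0.0198333.
Each month: B ← B·(1+r) − $325.00.
Month 1: interest $136.89; balance after payment $6,714.14.
Month 2: interest $133.16; balance after payment $6,522.31.
Month 3: interest $129.36; balance after payment $6,326.67.
Month 4: interest $125.48; balance after payment $6,127.15.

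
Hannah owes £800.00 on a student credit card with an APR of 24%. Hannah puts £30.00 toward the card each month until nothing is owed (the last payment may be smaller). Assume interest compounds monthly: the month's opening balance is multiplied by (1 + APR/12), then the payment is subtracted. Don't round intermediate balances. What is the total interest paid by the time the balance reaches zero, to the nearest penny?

£354.68

Monthly rate r = 24%/12 = 2% = 0.02.
Payoff takes n = ⌈−ln(1 − rB₀/P)/ln(1+r)⌉ = ⌈38.487⌉ = 39 payments; the last is £14.68.
Total paid = 38·£30.00 + £14.68 = £1,154.68.
Total interest = total paid − principal = £1,154.68 − £800.00 = £354.68.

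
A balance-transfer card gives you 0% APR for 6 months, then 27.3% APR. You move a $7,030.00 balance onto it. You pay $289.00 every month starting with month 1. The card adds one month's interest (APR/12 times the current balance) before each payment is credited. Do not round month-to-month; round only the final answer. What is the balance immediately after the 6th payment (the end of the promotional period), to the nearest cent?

Promo months 1–6 at r₀ = 0%/12 = 0; months 7+ at r₁ = 27.3%/12 = 0.02275.
After month 6 (no interest yet): B = $7,030.00 − 6·$289.00 = $5,296.00.

$5,296.00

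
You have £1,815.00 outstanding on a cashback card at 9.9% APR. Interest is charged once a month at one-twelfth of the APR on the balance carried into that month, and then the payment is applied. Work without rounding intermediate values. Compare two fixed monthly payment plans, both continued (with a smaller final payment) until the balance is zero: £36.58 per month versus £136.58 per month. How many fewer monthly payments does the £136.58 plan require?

50 fewer payments

Monthly rate r = 9.9%/12 = 0.825% = 0.00825.
At £36.58/mo: n = ⌈−ln(1 − rB₀/P)/ln(1+r)⌉ = 65 payments (last £3.06); total interest = total paid − £1,815.00 = £529.18.
At £136.58/mo: 15 payments (last £18.28); total interest £115.40.
Payments saved = 65 − 15 = 50.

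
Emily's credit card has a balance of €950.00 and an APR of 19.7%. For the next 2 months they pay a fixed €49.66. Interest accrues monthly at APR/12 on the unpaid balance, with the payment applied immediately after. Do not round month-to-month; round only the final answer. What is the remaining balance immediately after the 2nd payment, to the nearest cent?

€881.31

Monthly rate r = 19.7%/12 = 1.64167% = 0.0164167.
Each month: B ← B·(1+r) − €49.66.
Month 1: interest €15.60; balance after payment €915.94.
Month 2: interest €15.04; balance after payment €881.31.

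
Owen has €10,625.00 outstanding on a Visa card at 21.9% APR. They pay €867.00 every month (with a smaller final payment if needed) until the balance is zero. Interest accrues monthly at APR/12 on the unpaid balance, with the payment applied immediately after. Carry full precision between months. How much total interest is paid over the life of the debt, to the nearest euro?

€1,511

Monthly rate r = 21.9%/12 = 1.825% = 0.01825.
Payoff takes n = ⌈−ln(1 − rB₀/P)/ln(1+r)⌉ = ⌈13.998⌉ = 14 payments; the last is €865.00.
Total paid = 13·€867.00 + €865.00 = €12,136.00.
Total interest = total paid − principal = €12,136.00 − €10,625.00 = €1,511.00.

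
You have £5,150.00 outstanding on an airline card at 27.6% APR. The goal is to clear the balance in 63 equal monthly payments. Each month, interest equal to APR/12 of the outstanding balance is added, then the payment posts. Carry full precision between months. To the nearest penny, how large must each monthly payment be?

Monthly rate r = 27.6%/12 = 2.3% = 0.023.
Level-payment amortization: P = B₀·r / (1 − (1+r)^(−n)) = 5150.00·0.023 / (1 − 1.023^(−63)).
Denominator 1 − (1+r)^(−63) = 0.761309532.
P = 118.45 / 0.761309532 ≈ 155.59.

£155.59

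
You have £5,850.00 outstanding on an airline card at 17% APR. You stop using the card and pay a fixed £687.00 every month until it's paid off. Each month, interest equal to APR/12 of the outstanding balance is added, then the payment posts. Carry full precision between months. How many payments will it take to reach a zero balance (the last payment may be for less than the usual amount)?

10 payments

Monthly rate r = 17%/12 = 1.41667% = 0.0141667.
Recurrence: B ← B·(1+r) − £687.00.
Month 1: interest £82.88; balance after payment £5,245.88.
Month 2: interest £74.32; balance after payment £4,633.19.
Closed form: n = −ln(1 − rB₀/P)/ln(1+r) = −ln(0.87937)/ln(1.01417) ≈ 9.138, so the balance reaches zero during payment 10.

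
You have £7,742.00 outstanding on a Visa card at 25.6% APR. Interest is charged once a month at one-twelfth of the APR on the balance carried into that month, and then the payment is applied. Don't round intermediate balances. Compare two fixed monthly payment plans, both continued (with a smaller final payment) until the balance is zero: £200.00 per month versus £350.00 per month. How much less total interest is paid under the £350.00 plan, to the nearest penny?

£5,971.80

Monthly rate r = 25.6%/12 = 2.13333% = 0.0213333.
At £200.00/mo: n = ⌈−ln(1 − rB₀/P)/ln(1+r)⌉ = 83 payments (last £158.51); total interest = total paid − £7,742.00 = £8,816.51.
At £350.00/mo: 31 payments (last £86.71); total interest £2,844.71.
Interest saved = £8,816.51 − £2,844.71 = £5,971.80.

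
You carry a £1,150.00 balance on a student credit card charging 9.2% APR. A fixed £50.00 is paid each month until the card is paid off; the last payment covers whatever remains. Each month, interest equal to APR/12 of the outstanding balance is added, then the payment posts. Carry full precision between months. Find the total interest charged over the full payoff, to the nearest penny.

£120.04

Monthly rate r = 9.2%/12 = 0.766667% = 0.00766667.
Payoff takes n = ⌈−ln(1 − rB₀/P)/ln(1+r)⌉ = ⌈25.400⌉ = 26 payments; the last is £20.04.
Total paid = 25·£50.00 + £20.04 = £1,270.04.
Total interest = total paid − principal = £1,270.04 − £1,150.00 = £120.04.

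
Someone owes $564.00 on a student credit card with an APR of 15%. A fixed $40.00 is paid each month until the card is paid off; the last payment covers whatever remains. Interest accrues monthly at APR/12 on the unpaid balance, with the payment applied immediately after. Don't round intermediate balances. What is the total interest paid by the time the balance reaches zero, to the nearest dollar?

Monthly rate r = 15%/12 = 1.25% = 0.0125.
Payoff takes n = ⌈−ln(1 − rB₀/P)/ln(1+r)⌉ = ⌈15.608⌉ = 16 payments; the last is $24.37.
Total paid = 15·$40.00 + $24.37 = $624.37.
Total interest = total paid − principal = $624.37 − $564.00 = $60.37.

$60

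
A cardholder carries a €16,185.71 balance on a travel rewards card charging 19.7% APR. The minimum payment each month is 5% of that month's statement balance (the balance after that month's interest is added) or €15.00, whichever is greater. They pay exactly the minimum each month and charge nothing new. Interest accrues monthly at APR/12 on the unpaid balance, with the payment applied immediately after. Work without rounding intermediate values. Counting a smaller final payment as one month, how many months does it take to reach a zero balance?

139 months

Monthly rate r = 19.7%/12 = 1.64167% = 0.0164167.
While 5% of the post-interest balance exceeds €15.00, each month B ← (B·(1+r))·(1 − 0.05), i.e. B shrinks by the factor (1+r)·0.95 = 0.9656.
This holds for months 1–115. Entering month 116 the balance is €288.80; 5% of the post-interest balance is now below €15.00, so the flat €15.00 minimum applies from here.
From month 116 a fixed €15.00 at rate r clears €288.80 in 24 more payments. Total: 115 + 24 = 139 months.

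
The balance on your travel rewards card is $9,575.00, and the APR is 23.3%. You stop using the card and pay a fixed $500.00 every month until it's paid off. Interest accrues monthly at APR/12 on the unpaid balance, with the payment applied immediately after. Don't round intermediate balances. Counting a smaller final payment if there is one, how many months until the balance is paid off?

25 payments

Monthly rate r = 23.3%/12 = 1.94167% = 0.0194167.
Recurrence: B ← B·(1+r) − $500.00.
Month 1: interest $185.91; balance after payment $9,260.91.
Month 2: interest $179.82; balance after payment $8,940.73.
Closed form: n = −ln(1 − rB₀/P)/ln(1+r) = −ln(0.62817)/ln(1.01942) ≈ 24.177, so the balance reaches zero during payment 25.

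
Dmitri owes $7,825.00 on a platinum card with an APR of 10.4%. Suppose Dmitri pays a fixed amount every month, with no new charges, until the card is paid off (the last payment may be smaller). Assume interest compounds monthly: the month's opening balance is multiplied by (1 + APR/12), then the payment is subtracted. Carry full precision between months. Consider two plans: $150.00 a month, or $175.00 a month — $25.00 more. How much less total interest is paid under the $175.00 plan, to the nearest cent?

$516.80

Monthly rate r = 10.4%/12 = 0.866667% = 0.00866667.
At $150.00/mo: n = ⌈−ln(1 − rB₀/P)/ln(1+r)⌉ = 70 payments (last $108.93); total interest = total paid − $7,825.00 = $2,633.93.
At $175.00/mo: 57 payments (last $142.13); total interest $2,117.13.
Interest saved = $2,633.93 − $2,117.13 = $516.80.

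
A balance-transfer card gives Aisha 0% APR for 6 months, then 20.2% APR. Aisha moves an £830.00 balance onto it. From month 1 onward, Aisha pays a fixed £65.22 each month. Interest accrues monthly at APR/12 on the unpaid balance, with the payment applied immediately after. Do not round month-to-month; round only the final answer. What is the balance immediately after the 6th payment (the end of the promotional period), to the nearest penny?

Promo months 1–6 at r₀ = 0%/12 = 0; months 7+ at r₁ = 20.2%/12 = 0.0168333.
After month 6 (no interest yet): B = £830.00 − 6·£65.22 = £438.68.

£438.68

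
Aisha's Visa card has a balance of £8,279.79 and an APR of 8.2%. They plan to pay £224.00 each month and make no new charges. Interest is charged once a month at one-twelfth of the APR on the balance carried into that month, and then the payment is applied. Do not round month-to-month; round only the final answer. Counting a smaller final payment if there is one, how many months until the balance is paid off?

Monthly rate r = 8.2%/12 = 0.683333% = 0.00683333.
Recurrence: B ← B·(1+r) − £224.00.
Month 1: interest £56.58; balance after payment £8,112.37.
Month 2: interest £55.43; balance after payment £7,943.80.
Closed form: n = −ln(1 − rB₀/P)/ln(1+r) = −ln(0.74742)/ln(1.00683) ≈ 42.750, so the balance reaches zero during payment 43.

43 months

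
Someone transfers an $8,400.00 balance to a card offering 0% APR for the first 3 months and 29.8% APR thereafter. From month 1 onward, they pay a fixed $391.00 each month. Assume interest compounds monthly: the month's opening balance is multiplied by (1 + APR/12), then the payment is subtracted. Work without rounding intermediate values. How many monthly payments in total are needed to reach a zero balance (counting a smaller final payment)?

Promo months 1–3 at r₀ = 0%/12 = 0; months 4+ at r₁ = 29.8%/12 = 0.0248333.
After month 3 (no interest yet): B = $8,400.00 − 3·$391.00 = $7,227.00.
Then at r₁ with $391.00/mo: n₂ = −ln(1 − r₁·B/P)/ln(1+r₁) ≈ 25.04 → 26 more payments.

29 months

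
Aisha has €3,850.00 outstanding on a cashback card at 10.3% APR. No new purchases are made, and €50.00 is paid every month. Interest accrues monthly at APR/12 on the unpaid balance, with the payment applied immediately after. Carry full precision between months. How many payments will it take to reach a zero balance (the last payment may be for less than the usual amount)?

127 months

Monthly rate r = 10.3%/12 = 0.858333% = 0.00858333.
Recurrence: B ← B·(1+r) − €50.00.
Month 1: interest €33.05; balance after payment €3,833.05.
Month 2: interest €32.90; balance after payment €3,815.95.
Closed form: n = −ln(1 − rB₀/P)/ln(1+r) = −ln(0.33908)/ln(1.00858) ≈ 126.541, so the balance reaches zero during payment 127.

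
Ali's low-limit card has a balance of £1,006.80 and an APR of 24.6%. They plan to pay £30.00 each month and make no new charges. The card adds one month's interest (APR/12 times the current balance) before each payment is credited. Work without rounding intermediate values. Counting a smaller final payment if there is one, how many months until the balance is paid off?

Monthly rate r = 24.6%/12 = 2.05% = 0.0205.
Recurrence: B ← B·(1+r) − £30.00.
Month 1: interest £20.64; balance after payment £997.44.
Month 2: interest £20.45; balance after payment £987.89.
Closed form: n = −ln(1 − rB₀/P)/ln(1+r) = −ln(0.31202)/ln(1.0205) ≈ 57.394, so the balance reaches zero during payment 58.

58 months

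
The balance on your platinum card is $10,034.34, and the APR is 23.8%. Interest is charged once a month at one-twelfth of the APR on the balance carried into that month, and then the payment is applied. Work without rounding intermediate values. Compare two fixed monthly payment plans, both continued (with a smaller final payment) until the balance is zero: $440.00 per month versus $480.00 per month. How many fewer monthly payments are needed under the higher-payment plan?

Monthly rate r = 23.8%/12 = 1.98333% = 0.0198333.
At $440.00/mo: n = ⌈−ln(1 − rB₀/P)/ln(1+r)⌉ = 31 payments (last $289.12); total interest = total paid − $10,034.34 = $3,454.78.
At $480.00/mo: 28 payments (last $128.60); total interest $3,054.26.
Payments saved = 31 − 28 = 3.

3 fewer payments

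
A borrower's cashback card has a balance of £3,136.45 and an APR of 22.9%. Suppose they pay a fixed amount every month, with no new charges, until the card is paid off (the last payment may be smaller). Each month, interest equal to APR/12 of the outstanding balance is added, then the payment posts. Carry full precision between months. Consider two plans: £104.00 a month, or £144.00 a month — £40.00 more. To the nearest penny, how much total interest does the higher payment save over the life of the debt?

£621.51

Monthly rate r = 22.9%/12 = 1.90833% = 0.0190833.
At £104.00/mo: n = ⌈−ln(1 − rB₀/P)/ln(1+r)⌉ = 46 payments (last £34.48); total interest = total paid − £3,136.45 = £1,578.03.
At £144.00/mo: 29 payments (last £60.97); total interest £956.52.
Interest saved = £1,578.03 − £956.52 = £621.51.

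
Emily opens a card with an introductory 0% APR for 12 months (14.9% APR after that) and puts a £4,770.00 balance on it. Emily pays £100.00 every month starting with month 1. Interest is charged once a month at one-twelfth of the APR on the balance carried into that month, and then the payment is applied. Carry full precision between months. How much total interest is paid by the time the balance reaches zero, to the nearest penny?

£1,176.29

Promo months 1–12 at r₀ = 0%/12 = 0; months 13+ at r₁ = 14.9%/12 = 0.0124167.
After month 12 (no interest yet): B = £4,770.00 − 12·£100.00 = £3,570.00.
Then at r₁ with £100.00/mo: n₂ = −ln(1 − r₁·B/P)/ln(1+r₁) ≈ 47.46 → 48 more payments.
Total paid = 59·£100.00 + £46.29 = £5,946.29; interest = £5,946.29 − £4,770.00 = £1,176.29.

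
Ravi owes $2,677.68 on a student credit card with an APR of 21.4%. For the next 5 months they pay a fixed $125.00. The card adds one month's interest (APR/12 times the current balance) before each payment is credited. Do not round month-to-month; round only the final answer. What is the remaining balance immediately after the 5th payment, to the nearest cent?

$2,277.42

Monthly rate r = 21.4%/12 = 1.78333% = 0.0178333.
Each month: B ← B·(1+r) − $125.00.
Month 1: interest $47.75; balance after payment $2,600.43.
Month 2: interest $46.37; balance after payment $2,521.81.
Month 3: interest $44.97; balance after payment $2,441.78.
Month 4: interest $43.55; balance after payment $2,360.32.
Month 5: interest $42.09; balance after payment $2,277.42.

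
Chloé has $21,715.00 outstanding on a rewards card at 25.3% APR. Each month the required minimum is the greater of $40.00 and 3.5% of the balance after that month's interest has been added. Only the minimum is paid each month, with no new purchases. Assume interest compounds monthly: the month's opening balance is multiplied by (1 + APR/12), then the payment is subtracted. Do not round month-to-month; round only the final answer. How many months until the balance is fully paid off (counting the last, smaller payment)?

244 months

Monthly rate r = 25.3%/12 = 2.10833% = 0.0210833.
While 3.5% of the post-interest balance exceeds $40.00, each month B ← (B·(1+r))·(1 − 0.035), i.e. B shrinks by the factor (1+r)·0.965 = 0.98535.
This holds for months 1–201. Entering month 202 the balance is $1,116.99; 3.5% of the post-interest balance is now below $40.00, so the flat $40.00 minimum applies from here.
From month 202 a fixed $40.00 at rate r clears $1,116.99 in 43 more payments. Total: 201 + 43 = 244 months.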